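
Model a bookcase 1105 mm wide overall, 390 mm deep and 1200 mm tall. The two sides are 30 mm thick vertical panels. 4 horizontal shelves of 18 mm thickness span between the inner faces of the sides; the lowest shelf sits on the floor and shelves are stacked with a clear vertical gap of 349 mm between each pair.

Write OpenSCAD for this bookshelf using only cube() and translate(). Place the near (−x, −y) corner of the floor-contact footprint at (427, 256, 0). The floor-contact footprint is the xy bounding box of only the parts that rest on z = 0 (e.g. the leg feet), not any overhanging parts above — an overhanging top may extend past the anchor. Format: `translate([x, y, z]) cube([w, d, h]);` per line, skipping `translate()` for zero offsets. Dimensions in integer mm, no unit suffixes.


translate([427, 256, 0]) cube([30, 390, 1200]);
translate([1502, 256, 0]) cube([30, 390, 1200]);
translate([457, 256, 0]) cube([1045, 390, 18]);
translate([457, 256, 367]) cube([1045, 390, 18]);
translate([457, 256, 734]) cube([1045, 390, 18]);
translate([457, 256, 1101]) cube([1045, 390, 18]);


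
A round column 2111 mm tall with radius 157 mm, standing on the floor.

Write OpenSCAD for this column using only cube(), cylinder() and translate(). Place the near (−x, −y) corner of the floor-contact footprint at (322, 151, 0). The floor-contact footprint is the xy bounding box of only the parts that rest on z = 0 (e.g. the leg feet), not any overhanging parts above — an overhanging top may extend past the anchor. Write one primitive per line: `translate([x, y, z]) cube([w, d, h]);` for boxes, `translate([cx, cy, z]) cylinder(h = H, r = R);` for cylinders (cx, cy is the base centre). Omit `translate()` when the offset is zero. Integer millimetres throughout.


translate([479, 308, 0]) cylinder(h = 2111, r = 157);


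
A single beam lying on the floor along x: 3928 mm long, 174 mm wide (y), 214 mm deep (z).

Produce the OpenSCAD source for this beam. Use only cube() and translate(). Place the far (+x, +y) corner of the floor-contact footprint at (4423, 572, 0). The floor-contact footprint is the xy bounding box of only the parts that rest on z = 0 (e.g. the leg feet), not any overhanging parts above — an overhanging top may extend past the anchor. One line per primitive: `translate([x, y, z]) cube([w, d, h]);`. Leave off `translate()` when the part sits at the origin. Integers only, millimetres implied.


translate([495, 398, 0]) cube([3928, 174, 214]);


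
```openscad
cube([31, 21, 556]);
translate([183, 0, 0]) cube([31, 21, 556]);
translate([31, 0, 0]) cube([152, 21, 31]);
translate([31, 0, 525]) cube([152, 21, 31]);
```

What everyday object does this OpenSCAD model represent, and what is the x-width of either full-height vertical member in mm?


A picture frame. The border width is 31 mm.

Four thin pieces enclosing a rectangular opening — a picture frame. The two full-height stiles are 556 mm tall; the top rail sits at z = 525 and is 31 mm tall, so the border above the opening is 556 − 525 = 31 mm, matching the stile x-width.


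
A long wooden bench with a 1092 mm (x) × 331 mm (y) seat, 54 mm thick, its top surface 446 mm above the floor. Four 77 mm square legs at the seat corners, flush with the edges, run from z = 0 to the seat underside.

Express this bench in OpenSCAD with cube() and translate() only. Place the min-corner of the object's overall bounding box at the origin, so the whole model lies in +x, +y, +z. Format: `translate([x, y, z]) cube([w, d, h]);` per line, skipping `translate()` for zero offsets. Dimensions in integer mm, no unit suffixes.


translate([0, 0, 392]) cube([1092, 331, 54]);
cube([77, 77, 392]);
translate([0, 254, 0]) cube([77, 77, 392]);
translate([1015, 0, 0]) cube([77, 77, 392]);
translate([1015, 254, 0]) cube([77, 77, 392]);


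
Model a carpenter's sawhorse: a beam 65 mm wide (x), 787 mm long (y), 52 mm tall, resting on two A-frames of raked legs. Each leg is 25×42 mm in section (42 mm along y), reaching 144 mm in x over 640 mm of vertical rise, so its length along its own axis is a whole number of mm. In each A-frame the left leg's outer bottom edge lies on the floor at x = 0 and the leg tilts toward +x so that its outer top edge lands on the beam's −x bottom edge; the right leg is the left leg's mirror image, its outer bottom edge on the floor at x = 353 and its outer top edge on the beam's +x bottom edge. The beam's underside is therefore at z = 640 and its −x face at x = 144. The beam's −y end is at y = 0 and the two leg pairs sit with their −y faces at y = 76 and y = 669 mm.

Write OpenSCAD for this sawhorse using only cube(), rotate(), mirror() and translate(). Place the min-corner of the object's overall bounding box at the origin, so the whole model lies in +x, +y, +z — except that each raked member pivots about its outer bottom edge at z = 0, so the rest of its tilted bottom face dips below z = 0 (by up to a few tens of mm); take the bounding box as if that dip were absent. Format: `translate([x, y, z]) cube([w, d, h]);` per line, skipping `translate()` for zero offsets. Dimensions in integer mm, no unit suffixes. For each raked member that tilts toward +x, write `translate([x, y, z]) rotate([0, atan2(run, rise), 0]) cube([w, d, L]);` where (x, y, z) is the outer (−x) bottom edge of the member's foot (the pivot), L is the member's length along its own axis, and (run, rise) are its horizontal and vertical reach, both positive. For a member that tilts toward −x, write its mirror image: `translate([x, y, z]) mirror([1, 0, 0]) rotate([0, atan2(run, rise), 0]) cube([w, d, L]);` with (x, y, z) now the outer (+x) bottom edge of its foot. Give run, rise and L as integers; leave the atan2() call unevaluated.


translate([144, 0, 640]) cube([65, 787, 52]);
translate([0, 76, 0]) rotate([0, atan2(144, 640), 0]) cube([25, 42, 656]);
translate([353, 76, 0]) mirror([1, 0, 0]) rotate([0, atan2(144, 640), 0]) cube([25, 42, 656]);
translate([0, 669, 0]) rotate([0, atan2(144, 640), 0]) cube([25, 42, 656]);
translate([353, 669, 0]) mirror([1, 0, 0]) rotate([0, atan2(144, 640), 0]) cube([25, 42, 656]);


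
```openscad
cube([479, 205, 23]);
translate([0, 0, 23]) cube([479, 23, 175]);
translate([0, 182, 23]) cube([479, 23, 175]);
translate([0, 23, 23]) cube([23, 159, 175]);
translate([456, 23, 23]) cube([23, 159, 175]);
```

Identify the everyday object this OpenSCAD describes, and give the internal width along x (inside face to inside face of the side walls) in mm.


An open box. The internal width is 433 mm.

A 479×205 base slab with four walls standing on it — an open box. The base is 479 mm wide and the walls are 23 mm thick, so the internal width is 479 − 2 × 23 = 433 mm.


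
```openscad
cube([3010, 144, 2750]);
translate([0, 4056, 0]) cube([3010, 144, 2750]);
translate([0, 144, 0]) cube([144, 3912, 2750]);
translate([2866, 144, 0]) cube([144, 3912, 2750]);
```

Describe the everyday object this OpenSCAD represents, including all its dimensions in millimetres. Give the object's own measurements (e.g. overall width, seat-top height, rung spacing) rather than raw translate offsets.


The wall frame of a small rectangular building: four walls, each 2750 mm tall and 144 mm thick, enclosing a footprint 3010 mm (x) by 4200 mm (y) outside-to-outside, with no floor or roof. The front and back walls (the −y and +y sides) span the full width; the two side walls fit between them.


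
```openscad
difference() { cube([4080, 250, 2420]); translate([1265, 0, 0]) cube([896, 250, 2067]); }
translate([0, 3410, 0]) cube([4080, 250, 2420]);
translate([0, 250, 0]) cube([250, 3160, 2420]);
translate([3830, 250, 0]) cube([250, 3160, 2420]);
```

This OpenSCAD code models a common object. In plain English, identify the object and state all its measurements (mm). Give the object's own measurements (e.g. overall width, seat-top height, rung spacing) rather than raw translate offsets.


A single room: four walls, each 2420 mm tall and 250 mm thick, enclosing an outside footprint 4080×3660 mm (x × y), no floor or roof. The front and back walls (−y and +y sides) run the full x-width; the side walls fit between their inner faces. A door opening 896 mm wide and 2067 mm tall is cut through the front wall from the floor up, its −x edge 1265 mm from the wall's −x end.


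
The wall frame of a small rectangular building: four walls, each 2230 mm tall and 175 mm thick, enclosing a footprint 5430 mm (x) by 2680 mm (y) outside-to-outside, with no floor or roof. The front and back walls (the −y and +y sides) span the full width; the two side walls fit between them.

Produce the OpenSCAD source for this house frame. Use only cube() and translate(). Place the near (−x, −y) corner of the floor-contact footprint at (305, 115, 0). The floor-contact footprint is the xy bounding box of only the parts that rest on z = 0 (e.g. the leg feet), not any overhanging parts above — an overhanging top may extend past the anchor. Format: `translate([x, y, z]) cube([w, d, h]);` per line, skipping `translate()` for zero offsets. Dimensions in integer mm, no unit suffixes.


translate([305, 115, 0]) cube([5430, 175, 2230]);
translate([305, 2620, 0]) cube([5430, 175, 2230]);
translate([305, 290, 0]) cube([175, 2330, 2230]);
translate([5560, 290, 0]) cube([175, 2330, 2230]);


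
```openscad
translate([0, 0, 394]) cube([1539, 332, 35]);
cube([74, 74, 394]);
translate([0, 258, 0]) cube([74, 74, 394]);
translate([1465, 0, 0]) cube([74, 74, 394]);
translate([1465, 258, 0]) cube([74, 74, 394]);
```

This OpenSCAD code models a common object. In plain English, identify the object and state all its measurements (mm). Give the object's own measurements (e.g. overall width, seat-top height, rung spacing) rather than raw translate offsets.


A bench: a 1539×332 mm seat slab, 35 mm thick, top at z = 429 mm, on four 74×74 mm square legs flush with the seat corners and standing on z = 0.


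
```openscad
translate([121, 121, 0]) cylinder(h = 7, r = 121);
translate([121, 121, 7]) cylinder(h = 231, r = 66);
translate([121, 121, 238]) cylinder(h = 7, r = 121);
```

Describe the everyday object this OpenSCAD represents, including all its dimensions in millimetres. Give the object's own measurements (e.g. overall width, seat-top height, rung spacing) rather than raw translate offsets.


A spool: two coaxial disc flanges of radius 121 mm and thickness 7 mm, joined by a core cylinder of radius 66 mm and height 231 mm. The lower flange rests on z = 0 and the three cylinders share a vertical axis.


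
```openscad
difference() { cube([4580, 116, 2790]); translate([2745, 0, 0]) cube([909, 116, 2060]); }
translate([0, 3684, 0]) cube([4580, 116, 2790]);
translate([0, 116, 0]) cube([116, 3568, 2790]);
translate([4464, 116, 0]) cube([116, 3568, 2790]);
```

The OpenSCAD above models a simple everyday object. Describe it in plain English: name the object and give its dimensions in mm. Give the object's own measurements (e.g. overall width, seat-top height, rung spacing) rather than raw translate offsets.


A single room: four walls, each 2790 mm tall and 116 mm thick, enclosing an outside footprint 4580×3800 mm (x × y), no floor or roof. The front and back walls (−y and +y sides) run the full x-width; the side walls fit between their inner faces. A door opening 909 mm wide and 2060 mm tall is cut through the front wall from the floor up, its −x edge 2745 mm from the wall's −x end.


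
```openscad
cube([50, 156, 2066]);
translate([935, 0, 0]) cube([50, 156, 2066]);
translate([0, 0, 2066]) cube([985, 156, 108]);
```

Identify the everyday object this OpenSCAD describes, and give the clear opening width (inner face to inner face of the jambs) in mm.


A door frame. The clear opening width is 885 mm.

Two 2066 mm tall posts with a header on top — a door frame. The left jamb is 50 mm wide at x = 0; the right jamb starts at x = 935. The clear opening is 935 − 50 = 885 mm.


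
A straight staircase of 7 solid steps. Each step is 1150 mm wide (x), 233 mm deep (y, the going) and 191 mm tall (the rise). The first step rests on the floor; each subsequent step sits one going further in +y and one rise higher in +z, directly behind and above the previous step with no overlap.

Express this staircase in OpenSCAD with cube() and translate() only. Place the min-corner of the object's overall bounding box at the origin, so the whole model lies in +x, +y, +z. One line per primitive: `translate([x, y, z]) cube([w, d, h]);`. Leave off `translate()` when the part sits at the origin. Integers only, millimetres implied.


cube([1150, 233, 191]);
translate([0, 233, 191]) cube([1150, 233, 191]);
translate([0, 466, 382]) cube([1150, 233, 191]);
translate([0, 699, 573]) cube([1150, 233, 191]);
translate([0, 932, 764]) cube([1150, 233, 191]);
translate([0, 1165, 955]) cube([1150, 233, 191]);
translate([0, 1398, 1146]) cube([1150, 233, 191]);


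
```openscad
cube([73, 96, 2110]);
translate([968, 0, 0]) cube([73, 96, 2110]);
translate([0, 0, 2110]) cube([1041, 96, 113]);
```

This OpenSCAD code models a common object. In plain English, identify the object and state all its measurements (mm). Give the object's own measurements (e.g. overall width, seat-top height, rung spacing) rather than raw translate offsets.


A door frame. The clear opening is 895 mm wide and 2110 mm high. Two 73 mm wide jambs, 96 mm deep, stand either side of the opening from the floor to the top of the opening. A 113 mm thick head sits across the top of both jambs, spanning the full outside width of the frame.


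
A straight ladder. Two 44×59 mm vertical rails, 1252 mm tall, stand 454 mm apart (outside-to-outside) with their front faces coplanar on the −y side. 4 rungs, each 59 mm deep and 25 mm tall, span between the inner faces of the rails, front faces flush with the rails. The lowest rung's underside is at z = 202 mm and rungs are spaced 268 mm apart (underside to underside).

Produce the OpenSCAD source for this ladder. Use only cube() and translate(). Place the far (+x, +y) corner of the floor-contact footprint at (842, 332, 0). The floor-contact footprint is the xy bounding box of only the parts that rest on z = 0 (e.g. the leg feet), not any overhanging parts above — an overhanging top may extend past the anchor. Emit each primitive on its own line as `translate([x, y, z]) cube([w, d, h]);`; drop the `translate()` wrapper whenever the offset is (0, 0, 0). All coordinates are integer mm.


translate([388, 273, 0]) cube([44, 59, 1252]);
translate([798, 273, 0]) cube([44, 59, 1252]);
translate([432, 273, 202]) cube([366, 59, 25]);
translate([432, 273, 470]) cube([366, 59, 25]);
translate([432, 273, 738]) cube([366, 59, 25]);
translate([432, 273, 1006]) cube([366, 59, 25]);


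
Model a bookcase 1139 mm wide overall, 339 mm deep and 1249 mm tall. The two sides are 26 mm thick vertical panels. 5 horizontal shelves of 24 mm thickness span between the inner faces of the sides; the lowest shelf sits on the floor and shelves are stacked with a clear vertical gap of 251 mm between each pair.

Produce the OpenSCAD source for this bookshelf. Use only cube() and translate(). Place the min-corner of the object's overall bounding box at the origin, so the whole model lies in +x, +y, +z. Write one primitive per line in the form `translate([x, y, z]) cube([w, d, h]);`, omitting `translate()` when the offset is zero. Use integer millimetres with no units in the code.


cube([26, 339, 1249]);
translate([1113, 0, 0]) cube([26, 339, 1249]);
translate([26, 0, 0]) cube([1087, 339, 24]);
translate([26, 0, 275]) cube([1087, 339, 24]);
translate([26, 0, 550]) cube([1087, 339, 24]);
translate([26, 0, 825]) cube([1087, 339, 24]);
translate([26, 0, 1100]) cube([1087, 339, 24]);


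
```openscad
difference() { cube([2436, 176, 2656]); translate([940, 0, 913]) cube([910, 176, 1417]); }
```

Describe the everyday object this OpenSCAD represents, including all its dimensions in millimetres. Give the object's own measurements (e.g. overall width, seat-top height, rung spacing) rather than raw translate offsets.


A wall 2436 mm long (x), 176 mm thick (y), 2656 mm tall, with a rectangular window opening cut through it. The opening is 910 mm wide and 1417 mm tall; its sill is at z = 913 mm and its near (−x) edge is 940 mm from the wall's −x end. The opening passes through the full wall thickness.


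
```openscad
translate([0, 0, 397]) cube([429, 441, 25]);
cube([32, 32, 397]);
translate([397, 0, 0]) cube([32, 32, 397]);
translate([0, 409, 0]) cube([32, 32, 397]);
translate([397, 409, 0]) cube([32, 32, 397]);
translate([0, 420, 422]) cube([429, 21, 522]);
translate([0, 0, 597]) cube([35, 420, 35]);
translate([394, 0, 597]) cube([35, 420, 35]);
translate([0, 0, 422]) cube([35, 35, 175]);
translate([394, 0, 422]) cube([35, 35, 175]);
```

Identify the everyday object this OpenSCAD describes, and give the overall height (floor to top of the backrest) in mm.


A chair. The overall height is 944 mm.

A slab on four corner posts with a tall panel at the back — a chair. The seat slab sits at z = 397 with thickness 25, and the 522 mm backrest starts at the seat top, so the overall height is 397 + 25 + 522 = 944 mm.


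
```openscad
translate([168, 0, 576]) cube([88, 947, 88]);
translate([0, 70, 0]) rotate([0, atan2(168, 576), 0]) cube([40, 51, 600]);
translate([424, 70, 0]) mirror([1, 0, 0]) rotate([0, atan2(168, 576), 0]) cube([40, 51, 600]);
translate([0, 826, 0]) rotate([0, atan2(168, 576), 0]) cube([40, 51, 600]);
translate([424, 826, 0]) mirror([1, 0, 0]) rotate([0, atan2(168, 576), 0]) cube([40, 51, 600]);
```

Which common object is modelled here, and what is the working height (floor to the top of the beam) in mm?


A sawhorse. The overall height is 664 mm.

A beam across two mirrored pairs of raked legs — a sawhorse. The beam's underside is at z = 576 (matching the legs' vertical rise in atan2(168, 576)) and the beam is 88 mm tall, so its top is at 576 + 88 = 664 mm. The raked legs top out at the beam's underside, so that is the highest point.


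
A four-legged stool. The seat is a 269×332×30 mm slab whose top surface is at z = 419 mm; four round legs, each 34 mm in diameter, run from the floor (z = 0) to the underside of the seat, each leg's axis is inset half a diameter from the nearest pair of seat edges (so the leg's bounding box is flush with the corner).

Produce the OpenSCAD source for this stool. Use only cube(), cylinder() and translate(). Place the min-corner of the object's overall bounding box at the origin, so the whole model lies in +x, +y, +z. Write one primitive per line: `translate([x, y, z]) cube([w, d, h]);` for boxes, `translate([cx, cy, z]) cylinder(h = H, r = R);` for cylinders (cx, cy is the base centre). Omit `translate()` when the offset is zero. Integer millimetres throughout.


translate([0, 0, 389]) cube([269, 332, 30]);
translate([17, 17, 0]) cylinder(h = 389, r = 17);
translate([252, 17, 0]) cylinder(h = 389, r = 17);
translate([17, 315, 0]) cylinder(h = 389, r = 17);
translate([252, 315, 0]) cylinder(h = 389, r = 17);


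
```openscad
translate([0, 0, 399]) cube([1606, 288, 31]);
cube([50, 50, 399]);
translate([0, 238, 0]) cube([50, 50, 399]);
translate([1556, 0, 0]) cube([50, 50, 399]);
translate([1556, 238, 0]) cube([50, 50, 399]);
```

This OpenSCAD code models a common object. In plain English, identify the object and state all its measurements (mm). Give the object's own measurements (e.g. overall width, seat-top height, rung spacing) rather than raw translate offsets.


A bench: a 1606×288 mm seat slab, 31 mm thick, top at z = 430 mm, on four 50×50 mm square legs flush with the seat corners and standing on z = 0.


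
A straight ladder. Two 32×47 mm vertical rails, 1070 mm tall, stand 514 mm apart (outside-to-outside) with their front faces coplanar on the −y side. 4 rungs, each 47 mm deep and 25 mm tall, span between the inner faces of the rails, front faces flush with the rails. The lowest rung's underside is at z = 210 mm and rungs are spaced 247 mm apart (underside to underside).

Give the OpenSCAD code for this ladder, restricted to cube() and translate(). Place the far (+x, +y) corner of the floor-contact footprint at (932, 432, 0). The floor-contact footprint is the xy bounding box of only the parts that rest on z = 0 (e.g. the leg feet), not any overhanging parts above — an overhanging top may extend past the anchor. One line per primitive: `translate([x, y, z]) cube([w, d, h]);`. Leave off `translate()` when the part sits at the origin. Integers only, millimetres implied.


translate([418, 385, 0]) cube([32, 47, 1070]);
translate([900, 385, 0]) cube([32, 47, 1070]);
translate([450, 385, 210]) cube([450, 47, 25]);
translate([450, 385, 457]) cube([450, 47, 25]);
translate([450, 385, 704]) cube([450, 47, 25]);
translate([450, 385, 951]) cube([450, 47, 25]);


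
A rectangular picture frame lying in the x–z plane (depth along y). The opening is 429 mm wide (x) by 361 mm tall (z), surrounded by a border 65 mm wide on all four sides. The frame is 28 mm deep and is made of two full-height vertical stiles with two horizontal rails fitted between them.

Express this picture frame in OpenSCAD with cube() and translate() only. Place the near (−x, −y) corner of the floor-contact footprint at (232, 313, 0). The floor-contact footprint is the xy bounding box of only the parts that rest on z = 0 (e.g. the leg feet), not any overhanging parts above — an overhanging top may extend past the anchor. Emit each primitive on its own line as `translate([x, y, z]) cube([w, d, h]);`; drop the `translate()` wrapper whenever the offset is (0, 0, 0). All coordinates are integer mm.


translate([232, 313, 0]) cube([65, 28, 491]);
translate([726, 313, 0]) cube([65, 28, 491]);
translate([297, 313, 0]) cube([429, 28, 65]);
translate([297, 313, 426]) cube([429, 28, 65]);


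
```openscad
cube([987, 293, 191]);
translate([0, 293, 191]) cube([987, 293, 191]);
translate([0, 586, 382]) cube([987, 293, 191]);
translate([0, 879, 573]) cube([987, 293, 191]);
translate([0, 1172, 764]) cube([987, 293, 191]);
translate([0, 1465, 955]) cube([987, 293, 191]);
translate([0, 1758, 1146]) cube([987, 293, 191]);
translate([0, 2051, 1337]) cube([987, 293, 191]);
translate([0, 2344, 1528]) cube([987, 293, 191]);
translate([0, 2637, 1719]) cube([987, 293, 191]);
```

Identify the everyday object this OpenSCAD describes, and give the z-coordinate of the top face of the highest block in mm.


A staircase. The total rise is 1910 mm.

10 identical blocks, each offset up and back from the previous — a staircase. Each step is 191 mm tall and there are 10 of them, so the total rise is 10 × 191 = 1910 mm.


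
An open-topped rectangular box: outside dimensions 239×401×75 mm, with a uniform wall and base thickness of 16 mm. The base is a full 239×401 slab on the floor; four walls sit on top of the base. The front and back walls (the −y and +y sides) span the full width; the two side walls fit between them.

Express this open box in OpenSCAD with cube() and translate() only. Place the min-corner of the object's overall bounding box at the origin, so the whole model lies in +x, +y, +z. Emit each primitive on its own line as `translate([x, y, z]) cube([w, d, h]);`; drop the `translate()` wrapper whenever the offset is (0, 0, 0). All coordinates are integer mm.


cube([239, 401, 16]);
translate([0, 0, 16]) cube([239, 16, 59]);
translate([0, 385, 16]) cube([239, 16, 59]);
translate([0, 16, 16]) cube([16, 369, 59]);
translate([223, 16, 16]) cube([16, 369, 59]);


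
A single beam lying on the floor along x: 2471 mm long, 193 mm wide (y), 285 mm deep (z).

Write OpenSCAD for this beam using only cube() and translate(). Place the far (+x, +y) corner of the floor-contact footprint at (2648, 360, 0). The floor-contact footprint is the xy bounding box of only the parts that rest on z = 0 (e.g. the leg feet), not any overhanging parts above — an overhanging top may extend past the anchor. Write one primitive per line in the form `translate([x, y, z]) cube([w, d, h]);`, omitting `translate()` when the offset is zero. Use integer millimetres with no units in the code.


translate([177, 167, 0]) cube([2471, 193, 285]);


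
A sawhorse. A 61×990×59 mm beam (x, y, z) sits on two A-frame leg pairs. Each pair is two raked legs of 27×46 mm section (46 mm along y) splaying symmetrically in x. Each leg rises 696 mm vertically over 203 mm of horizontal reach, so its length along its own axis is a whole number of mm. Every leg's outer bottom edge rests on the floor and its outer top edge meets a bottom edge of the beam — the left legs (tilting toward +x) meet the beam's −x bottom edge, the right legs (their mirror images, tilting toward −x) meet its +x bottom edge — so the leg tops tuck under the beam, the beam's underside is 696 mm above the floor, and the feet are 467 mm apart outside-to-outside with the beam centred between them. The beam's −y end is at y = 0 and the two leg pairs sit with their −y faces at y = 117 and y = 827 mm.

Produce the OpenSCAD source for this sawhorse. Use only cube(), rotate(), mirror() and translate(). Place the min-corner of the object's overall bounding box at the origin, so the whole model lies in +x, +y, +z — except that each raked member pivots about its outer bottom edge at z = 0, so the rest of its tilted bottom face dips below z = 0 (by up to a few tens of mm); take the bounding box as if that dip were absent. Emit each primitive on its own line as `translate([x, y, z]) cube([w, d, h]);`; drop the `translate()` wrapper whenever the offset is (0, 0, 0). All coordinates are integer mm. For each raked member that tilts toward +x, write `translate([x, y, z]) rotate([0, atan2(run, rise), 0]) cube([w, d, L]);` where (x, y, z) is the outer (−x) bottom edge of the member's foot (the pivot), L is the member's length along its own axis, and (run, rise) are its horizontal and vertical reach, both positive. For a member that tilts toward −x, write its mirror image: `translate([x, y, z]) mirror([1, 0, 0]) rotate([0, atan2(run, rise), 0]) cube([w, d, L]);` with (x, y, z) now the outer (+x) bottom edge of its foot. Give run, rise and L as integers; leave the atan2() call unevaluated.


translate([203, 0, 696]) cube([61, 990, 59]);
translate([0, 117, 0]) rotate([0, atan2(203, 696), 0]) cube([27, 46, 725]);
translate([467, 117, 0]) mirror([1, 0, 0]) rotate([0, atan2(203, 696), 0]) cube([27, 46, 725]);
translate([0, 827, 0]) rotate([0, atan2(203, 696), 0]) cube([27, 46, 725]);
translate([467, 827, 0]) mirror([1, 0, 0]) rotate([0, atan2(203, 696), 0]) cube([27, 46, 725]);


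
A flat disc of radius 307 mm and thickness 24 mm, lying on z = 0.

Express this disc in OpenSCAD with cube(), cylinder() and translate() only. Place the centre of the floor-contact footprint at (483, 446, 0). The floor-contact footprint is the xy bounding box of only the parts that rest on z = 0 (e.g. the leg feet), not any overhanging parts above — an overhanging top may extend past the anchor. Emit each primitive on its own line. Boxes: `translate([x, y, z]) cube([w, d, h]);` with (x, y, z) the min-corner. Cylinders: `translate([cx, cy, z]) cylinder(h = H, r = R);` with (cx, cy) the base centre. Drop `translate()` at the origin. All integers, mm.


translate([483, 446, 0]) cylinder(h = 24, r = 307);


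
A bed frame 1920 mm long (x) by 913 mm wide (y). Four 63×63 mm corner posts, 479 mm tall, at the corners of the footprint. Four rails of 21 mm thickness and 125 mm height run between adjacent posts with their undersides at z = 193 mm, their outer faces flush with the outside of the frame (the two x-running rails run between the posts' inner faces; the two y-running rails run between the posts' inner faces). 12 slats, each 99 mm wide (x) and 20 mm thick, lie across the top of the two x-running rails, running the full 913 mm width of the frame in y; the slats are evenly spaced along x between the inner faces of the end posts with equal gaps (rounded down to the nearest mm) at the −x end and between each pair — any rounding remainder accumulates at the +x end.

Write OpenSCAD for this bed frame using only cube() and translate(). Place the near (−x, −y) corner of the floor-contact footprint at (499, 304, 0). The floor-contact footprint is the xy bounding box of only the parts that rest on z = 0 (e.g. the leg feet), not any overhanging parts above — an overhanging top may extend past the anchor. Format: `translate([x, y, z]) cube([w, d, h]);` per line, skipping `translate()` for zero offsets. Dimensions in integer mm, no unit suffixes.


// slat z = rail_z + rail_h = 193 + 125 = 318
// slat gap = ⌊(1794 − 12·99) / 13⌋ = 46
translate([499, 304, 0]) cube([63, 63, 479]);
translate([499, 1154, 0]) cube([63, 63, 479]);
translate([2356, 304, 0]) cube([63, 63, 479]);
translate([2356, 1154, 0]) cube([63, 63, 479]);
translate([562, 304, 193]) cube([1794, 21, 125]);
translate([562, 1196, 193]) cube([1794, 21, 125]);
translate([499, 367, 193]) cube([21, 787, 125]);
translate([2398, 367, 193]) cube([21, 787, 125]);
translate([608, 304, 318]) cube([99, 913, 20]);
translate([753, 304, 318]) cube([99, 913, 20]);
translate([898, 304, 318]) cube([99, 913, 20]);
translate([1043, 304, 318]) cube([99, 913, 20]);
translate([1188, 304, 318]) cube([99, 913, 20]);
translate([1333, 304, 318]) cube([99, 913, 20]);
translate([1478, 304, 318]) cube([99, 913, 20]);
translate([1623, 304, 318]) cube([99, 913, 20]);
translate([1768, 304, 318]) cube([99, 913, 20]);
translate([1913, 304, 318]) cube([99, 913, 20]);
translate([2058, 304, 318]) cube([99, 913, 20]);
translate([2203, 304, 318]) cube([99, 913, 20]);


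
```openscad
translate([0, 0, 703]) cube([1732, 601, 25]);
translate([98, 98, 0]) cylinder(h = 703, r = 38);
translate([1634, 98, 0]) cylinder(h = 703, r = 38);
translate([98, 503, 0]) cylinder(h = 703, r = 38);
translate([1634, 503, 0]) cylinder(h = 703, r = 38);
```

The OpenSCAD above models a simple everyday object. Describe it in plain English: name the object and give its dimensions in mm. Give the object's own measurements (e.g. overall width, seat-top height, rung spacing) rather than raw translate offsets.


A table: top 1732 mm (x) × 601 mm (y), 25 mm thick, upper face at z = 728 mm, on four round legs of 76 mm diameter, each leg's bounding box inset 60 mm from the nearest pair of top edges from z = 0 to the bottom of the top.


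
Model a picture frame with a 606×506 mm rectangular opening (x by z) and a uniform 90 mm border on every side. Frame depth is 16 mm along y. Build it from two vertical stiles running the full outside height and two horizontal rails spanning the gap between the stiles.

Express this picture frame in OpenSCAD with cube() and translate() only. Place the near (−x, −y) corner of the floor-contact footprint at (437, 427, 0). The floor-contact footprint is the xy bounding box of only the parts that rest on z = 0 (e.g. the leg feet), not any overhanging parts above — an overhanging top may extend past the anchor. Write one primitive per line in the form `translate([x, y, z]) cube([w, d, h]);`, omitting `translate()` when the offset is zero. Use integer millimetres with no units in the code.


translate([437, 427, 0]) cube([90, 16, 686]);
translate([1133, 427, 0]) cube([90, 16, 686]);
translate([527, 427, 0]) cube([606, 16, 90]);
translate([527, 427, 596]) cube([606, 16, 90]);


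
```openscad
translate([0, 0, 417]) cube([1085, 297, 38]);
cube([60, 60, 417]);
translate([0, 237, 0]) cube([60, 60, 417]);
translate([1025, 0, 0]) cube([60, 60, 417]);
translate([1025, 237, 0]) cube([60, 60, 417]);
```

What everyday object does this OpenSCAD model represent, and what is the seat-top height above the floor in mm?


A bench. The seat-top height is 455 mm.

A long slab on four corner posts — a bench. The slab sits at z = 417 with thickness 38, so the top is 417 + 38 = 455 mm.


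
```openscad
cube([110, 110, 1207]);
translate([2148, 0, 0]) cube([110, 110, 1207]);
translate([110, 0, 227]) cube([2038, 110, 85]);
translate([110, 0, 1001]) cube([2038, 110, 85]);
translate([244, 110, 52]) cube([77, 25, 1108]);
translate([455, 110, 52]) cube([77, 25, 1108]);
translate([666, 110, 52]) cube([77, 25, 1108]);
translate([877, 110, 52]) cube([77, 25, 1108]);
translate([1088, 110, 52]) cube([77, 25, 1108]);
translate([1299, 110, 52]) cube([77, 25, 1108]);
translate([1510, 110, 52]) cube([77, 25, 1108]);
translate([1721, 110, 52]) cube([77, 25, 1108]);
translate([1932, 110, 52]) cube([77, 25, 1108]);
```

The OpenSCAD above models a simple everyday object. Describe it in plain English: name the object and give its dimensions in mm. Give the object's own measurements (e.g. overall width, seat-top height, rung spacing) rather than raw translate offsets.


A fence section. Two 110×110 mm posts, 1207 mm tall, stand on the floor with a clear span of 2038 mm between their inner faces. Two horizontal rails of 110×85 mm section span the gap between the posts with their undersides at z = 227 mm and z = 1001 mm, flush with the posts' −y face. 9 pickets, each 77 mm wide, 25 mm thick and 1108 mm tall, are fixed to the +y face of the rails with their bottoms at z = 52 mm, spaced across the span with a 134 mm gap after the −x post and between neighbouring pickets, with 139 mm left before the +x post.


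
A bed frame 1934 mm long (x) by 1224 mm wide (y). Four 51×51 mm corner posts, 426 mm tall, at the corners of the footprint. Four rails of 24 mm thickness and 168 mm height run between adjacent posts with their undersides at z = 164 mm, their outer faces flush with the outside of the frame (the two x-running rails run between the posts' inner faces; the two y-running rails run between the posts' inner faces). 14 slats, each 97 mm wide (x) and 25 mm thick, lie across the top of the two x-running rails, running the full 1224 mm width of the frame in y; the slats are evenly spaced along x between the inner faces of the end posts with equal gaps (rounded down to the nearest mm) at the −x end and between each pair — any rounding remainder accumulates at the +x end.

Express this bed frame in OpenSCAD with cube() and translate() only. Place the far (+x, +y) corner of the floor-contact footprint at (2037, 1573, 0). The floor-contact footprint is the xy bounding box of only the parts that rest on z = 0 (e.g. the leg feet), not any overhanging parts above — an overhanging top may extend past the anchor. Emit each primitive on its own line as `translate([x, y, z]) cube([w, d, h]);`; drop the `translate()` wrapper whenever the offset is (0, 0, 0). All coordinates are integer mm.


translate([103, 349, 0]) cube([51, 51, 426]);
translate([103, 1522, 0]) cube([51, 51, 426]);
translate([1986, 349, 0]) cube([51, 51, 426]);
translate([1986, 1522, 0]) cube([51, 51, 426]);
translate([154, 349, 164]) cube([1832, 24, 168]);
translate([154, 1549, 164]) cube([1832, 24, 168]);
translate([103, 400, 164]) cube([24, 1122, 168]);
translate([2013, 400, 164]) cube([24, 1122, 168]);
translate([185, 349, 332]) cube([97, 1224, 25]);
translate([313, 349, 332]) cube([97, 1224, 25]);
translate([441, 349, 332]) cube([97, 1224, 25]);
translate([569, 349, 332]) cube([97, 1224, 25]);
translate([697, 349, 332]) cube([97, 1224, 25]);
translate([825, 349, 332]) cube([97, 1224, 25]);
translate([953, 349, 332]) cube([97, 1224, 25]);
translate([1081, 349, 332]) cube([97, 1224, 25]);
translate([1209, 349, 332]) cube([97, 1224, 25]);
translate([1337, 349, 332]) cube([97, 1224, 25]);
translate([1465, 349, 332]) cube([97, 1224, 25]);
translate([1593, 349, 332]) cube([97, 1224, 25]);
translate([1721, 349, 332]) cube([97, 1224, 25]);
translate([1849, 349, 332]) cube([97, 1224, 25]);


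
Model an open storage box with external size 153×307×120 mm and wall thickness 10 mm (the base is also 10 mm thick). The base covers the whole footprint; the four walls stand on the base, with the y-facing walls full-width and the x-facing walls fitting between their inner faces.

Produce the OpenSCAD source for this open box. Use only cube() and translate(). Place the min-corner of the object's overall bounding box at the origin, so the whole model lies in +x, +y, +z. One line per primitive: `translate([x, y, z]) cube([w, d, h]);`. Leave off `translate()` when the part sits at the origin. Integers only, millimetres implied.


cube([153, 307, 10]);
translate([0, 0, 10]) cube([153, 10, 110]);
translate([0, 297, 10]) cube([153, 10, 110]);
translate([0, 10, 10]) cube([10, 287, 110]);
translate([143, 10, 10]) cube([10, 287, 110]);


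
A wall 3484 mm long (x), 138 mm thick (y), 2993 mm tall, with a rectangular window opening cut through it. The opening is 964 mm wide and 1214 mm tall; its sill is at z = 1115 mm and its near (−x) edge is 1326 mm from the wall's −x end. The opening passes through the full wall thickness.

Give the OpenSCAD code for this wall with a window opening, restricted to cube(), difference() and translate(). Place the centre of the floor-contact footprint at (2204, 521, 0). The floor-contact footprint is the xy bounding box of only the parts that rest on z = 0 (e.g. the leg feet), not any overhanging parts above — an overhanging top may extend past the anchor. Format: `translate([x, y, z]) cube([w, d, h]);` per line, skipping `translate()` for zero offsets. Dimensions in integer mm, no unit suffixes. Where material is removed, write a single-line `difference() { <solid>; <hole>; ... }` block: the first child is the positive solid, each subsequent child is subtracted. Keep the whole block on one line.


difference() { translate([462, 452, 0]) cube([3484, 138, 2993]); translate([1788, 452, 1115]) cube([964, 138, 1214]); }


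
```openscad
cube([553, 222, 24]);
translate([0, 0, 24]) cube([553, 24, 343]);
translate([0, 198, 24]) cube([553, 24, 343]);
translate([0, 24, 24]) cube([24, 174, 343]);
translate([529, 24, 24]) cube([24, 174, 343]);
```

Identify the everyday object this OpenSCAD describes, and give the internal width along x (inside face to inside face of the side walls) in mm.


An open box. The internal width is 505 mm.

A 553×222 base slab with four walls standing on it — an open box. The base is 553 mm wide and the walls are 24 mm thick, so the internal width is 553 − 2 × 24 = 505 mm.


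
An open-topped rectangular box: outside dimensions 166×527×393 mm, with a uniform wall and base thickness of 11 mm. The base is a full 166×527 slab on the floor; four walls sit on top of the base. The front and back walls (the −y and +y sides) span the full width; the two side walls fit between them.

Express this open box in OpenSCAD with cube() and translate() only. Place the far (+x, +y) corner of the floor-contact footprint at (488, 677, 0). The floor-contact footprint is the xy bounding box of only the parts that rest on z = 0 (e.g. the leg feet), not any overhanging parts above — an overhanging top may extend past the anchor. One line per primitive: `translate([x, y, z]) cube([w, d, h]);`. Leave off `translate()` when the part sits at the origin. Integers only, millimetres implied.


translate([322, 150, 0]) cube([166, 527, 11]);
translate([322, 150, 11]) cube([166, 11, 382]);
translate([322, 666, 11]) cube([166, 11, 382]);
translate([322, 161, 11]) cube([11, 505, 382]);
translate([477, 161, 11]) cube([11, 505, 382]);


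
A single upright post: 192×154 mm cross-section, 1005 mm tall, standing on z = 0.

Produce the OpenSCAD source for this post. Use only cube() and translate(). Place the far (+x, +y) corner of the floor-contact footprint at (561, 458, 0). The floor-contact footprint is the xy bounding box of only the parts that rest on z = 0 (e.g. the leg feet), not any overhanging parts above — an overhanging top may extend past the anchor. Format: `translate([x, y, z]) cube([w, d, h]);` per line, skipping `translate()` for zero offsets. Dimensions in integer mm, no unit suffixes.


translate([369, 304, 0]) cube([192, 154, 1005]);


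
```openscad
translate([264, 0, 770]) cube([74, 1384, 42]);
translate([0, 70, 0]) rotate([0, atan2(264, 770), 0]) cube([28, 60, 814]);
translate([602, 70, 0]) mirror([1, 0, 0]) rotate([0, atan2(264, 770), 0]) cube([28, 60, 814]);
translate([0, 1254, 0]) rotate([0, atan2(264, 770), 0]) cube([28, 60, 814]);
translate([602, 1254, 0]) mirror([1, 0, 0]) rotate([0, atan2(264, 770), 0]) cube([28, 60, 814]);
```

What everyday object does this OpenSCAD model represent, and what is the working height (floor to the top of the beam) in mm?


A sawhorse. The overall height is 812 mm.

A beam across two mirrored pairs of raked legs — a sawhorse. The beam's underside is at z = 770 (matching the legs' vertical rise in atan2(264, 770)) and the beam is 42 mm tall, so its top is at 770 + 42 = 812 mm. The raked legs top out at the beam's underside, so that is the highest point.
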